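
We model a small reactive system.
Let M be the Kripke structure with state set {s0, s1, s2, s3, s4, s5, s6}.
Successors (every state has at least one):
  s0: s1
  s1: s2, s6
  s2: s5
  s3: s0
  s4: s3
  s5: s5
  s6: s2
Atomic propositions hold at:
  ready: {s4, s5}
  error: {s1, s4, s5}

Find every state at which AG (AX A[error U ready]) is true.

{s2, s5}

A[error U ready]: least fixpoint, start Z0 = Sat(ready) = {s4, s5}, add states in Sat(error) with every successor in Z. Already a fixed point.
Sat(A[error U ready]) = {s4, s5}
Sat(AX A[error U ready]) = {s : every successor in {s4, s5}} = {s2, s5}
AG (AX A[error U ready]): greatest fixpoint, start Z0 = {s2, s5}, keep only states in Sat with every successor in Z. Already a fixed point.
Sat(AG (AX A[error U ready])) = {s2, s5}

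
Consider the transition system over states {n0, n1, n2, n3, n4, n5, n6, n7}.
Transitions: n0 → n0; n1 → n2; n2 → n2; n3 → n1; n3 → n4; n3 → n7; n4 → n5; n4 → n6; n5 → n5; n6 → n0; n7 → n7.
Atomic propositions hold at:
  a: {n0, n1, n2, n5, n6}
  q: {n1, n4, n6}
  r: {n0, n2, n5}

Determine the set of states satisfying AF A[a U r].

A[a U r]: least fixpoint, start Z0 = Sat(r) = {n0, n2, n5}, add states in Sat(a) with every successor in Z. Z1 = {n0, n1, n2, n5, n6}; fixed.
Sat(A[a U r]) = {n0, n1, n2, n5, n6}
AF A[a U r]: least fixpoint, start Z0 = {n0, n1, n2, n5, n6}, add states with every successor in Z. Z1 = {n0, n1, n2, n4, n5, n6}; fixed.
Sat(AF A[a U r]) = {n0, n1, n2, n4, n5, n6}

{n0, n1, n2, n4, n5, n6}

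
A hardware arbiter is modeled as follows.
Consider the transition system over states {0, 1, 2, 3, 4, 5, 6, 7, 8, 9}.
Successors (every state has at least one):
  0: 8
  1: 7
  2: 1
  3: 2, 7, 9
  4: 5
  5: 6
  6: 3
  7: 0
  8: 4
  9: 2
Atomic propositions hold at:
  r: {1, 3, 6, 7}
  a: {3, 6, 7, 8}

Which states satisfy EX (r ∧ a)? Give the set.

{1, 3, 5, 6}

Sat(r ∧ a) = {3, 6, 7}
Sat(EX (r ∧ a)) = {s : some successor in {3, 6, 7}} = {1, 3, 5, 6}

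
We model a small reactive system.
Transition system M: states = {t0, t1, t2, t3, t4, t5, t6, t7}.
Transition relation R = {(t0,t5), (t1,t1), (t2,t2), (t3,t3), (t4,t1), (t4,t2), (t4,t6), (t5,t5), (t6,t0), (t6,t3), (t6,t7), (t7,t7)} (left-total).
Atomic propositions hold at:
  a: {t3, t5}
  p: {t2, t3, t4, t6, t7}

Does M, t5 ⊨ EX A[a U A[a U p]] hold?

No

A[a U p]: least fixpoint, start Z0 = Sat(p) = {t2, t3, t4, t6, t7}, add states in Sat(a) with every successor in Z. Already a fixed point.
Sat(A[a U p]) = {t2, t3, t4, t6, t7}
A[a U A[a U p]]: least fixpoint, start Z0 = Sat(A[a U p]) = {t2, t3, t4, t6, t7}, add states in Sat(a) with every successor in Z. Already a fixed point.
Sat(A[a U A[a U p]]) = {t2, t3, t4, t6, t7}
Sat(EX A[a U A[a U p]]) = {s : some successor in {t2, t3, t4, t6, t7}} = {t2, t3, t4, t6, t7}
t5 ∉ Sat(EX A[a U A[a U p]]) = {t2, t3, t4, t6, t7}, so the formula does not hold at t5.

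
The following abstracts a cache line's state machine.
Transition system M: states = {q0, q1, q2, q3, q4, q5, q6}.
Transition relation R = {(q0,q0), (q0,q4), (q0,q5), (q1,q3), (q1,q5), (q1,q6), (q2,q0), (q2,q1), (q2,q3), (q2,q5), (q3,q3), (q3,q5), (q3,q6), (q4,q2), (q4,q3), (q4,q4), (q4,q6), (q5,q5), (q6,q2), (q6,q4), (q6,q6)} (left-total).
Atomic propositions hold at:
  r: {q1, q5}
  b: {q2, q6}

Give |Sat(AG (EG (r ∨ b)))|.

Sat(r ∨ b) = {q1, q2, q5, q6}
EG (r ∨ b): greatest fixpoint, start Z0 = {q1, q2, q5, q6}, keep only states in Sat with some successor in Z. Already a fixed point.
Sat(EG (r ∨ b)) = {q1, q2, q5, q6}
AG (EG (r ∨ b)): greatest fixpoint, start Z0 = {q1, q2, q5, q6}, keep only states in Sat with every successor in Z. Z1 = {q5}; fixed.
Sat(AG (EG (r ∨ b))) = {q5}
|Sat(AG (EG (r ∨ b)))| = |{q5}| = 1.

1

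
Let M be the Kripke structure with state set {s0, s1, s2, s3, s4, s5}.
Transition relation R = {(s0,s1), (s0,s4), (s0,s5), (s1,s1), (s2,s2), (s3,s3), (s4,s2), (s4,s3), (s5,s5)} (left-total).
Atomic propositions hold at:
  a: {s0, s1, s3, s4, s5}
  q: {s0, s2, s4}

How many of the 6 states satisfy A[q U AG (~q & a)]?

3

Sat(~q) = {s1, s3, s5}
Sat(~q & a) = {s1, s3, s5}
AG (~q & a): greatest fixpoint, start Z0 = {s1, s3, s5}, keep only states in Sat with every successor in Z. Already a fixed point.
Sat(AG (~q & a)) = {s1, s3, s5}
A[q U AG (~q & a)]: least fixpoint, start Z0 = Sat(AG (~q & a)) = {s1, s3, s5}, add states in Sat(q) with every successor in Z. Already a fixed point.
Sat(A[q U AG (~q & a)]) = {s1, s3, s5}
|Sat(A[q U AG (~q & a)])| = |{s1, s3, s5}| = 3.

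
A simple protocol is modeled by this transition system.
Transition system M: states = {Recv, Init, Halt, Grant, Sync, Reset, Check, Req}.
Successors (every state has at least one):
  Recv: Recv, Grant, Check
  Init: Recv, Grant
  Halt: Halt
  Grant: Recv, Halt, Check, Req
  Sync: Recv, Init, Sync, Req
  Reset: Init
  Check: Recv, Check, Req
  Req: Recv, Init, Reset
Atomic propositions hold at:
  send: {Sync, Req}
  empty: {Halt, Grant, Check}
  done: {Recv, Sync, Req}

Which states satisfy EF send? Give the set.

{Recv, Init, Grant, Sync, Reset, Check, Req}

EF send: least fixpoint, start Z0 = {Sync, Req}, add states with some successor in Z. Z1 = {Grant, Sync, Check, Req}; Z2 = {Recv, Init, Grant, Sync, Check, Req}; Z3 = {Recv, Init, Grant, Sync, Reset, Check, Req}; fixed.
Sat(EF send) = {Recv, Init, Grant, Sync, Reset, Check, Req}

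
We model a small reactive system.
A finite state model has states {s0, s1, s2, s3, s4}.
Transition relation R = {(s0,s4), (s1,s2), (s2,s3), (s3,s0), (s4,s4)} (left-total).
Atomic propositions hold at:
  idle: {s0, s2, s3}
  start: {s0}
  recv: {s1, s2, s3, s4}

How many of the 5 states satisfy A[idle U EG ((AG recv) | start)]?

4

AG recv: greatest fixpoint, start Z0 = {s1, s2, s3, s4}, keep only states in Sat with every successor in Z. Z1 = {s1, s2, s4}; Z2 = {s1, s4}; Z3 = {s4}; fixed.
Sat(AG recv) = {s4}
Sat((AG recv) | start) = {s0, s4}
EG ((AG recv) | start): greatest fixpoint, start Z0 = {s0, s4}, keep only states in Sat with some successor in Z. Already a fixed point.
Sat(EG ((AG recv) | start)) = {s0, s4}
A[idle U EG ((AG recv) | start)]: least fixpoint, start Z0 = Sat(EG ((AG recv) | start)) = {s0, s4}, add states in Sat(idle) with every successor in Z. Z1 = {s0, s3, s4}; Z2 = {s0, s2, s3, s4}; fixed.
Sat(A[idle U EG ((AG recv) | start)]) = {s0, s2, s3, s4}
|Sat(A[idle U EG ((AG recv) | start)])| = |{s0, s2, s3, s4}| = 4.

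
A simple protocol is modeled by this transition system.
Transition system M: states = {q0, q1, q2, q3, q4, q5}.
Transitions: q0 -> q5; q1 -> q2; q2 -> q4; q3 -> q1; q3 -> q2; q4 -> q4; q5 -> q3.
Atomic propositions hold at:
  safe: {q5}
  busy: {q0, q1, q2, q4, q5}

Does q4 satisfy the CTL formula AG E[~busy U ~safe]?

Sat(~busy) = {q3}
Sat(~safe) = {q0, q1, q2, q3, q4}
E[~busy U ~safe]: least fixpoint, start Z0 = Sat(~safe) = {q0, q1, q2, q3, q4}, add states in Sat(~busy) with some successor in Z. Already a fixed point.
Sat(E[~busy U ~safe]) = {q0, q1, q2, q3, q4}
AG E[~busy U ~safe]: greatest fixpoint, start Z0 = {q0, q1, q2, q3, q4}, keep only states in Sat with every successor in Z. Z1 = {q1, q2, q3, q4}; fixed.
Sat(AG E[~busy U ~safe]) = {q1, q2, q3, q4}
q4 ∈ Sat(AG E[~busy U ~safe]) = {q1, q2, q3, q4}, so the formula holds at q4.

Yes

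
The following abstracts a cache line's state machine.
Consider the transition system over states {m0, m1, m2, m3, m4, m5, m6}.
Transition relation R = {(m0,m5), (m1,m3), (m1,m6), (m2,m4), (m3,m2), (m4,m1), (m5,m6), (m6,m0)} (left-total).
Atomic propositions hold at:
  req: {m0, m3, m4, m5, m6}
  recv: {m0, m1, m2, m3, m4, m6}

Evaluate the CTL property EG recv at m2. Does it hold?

Yes

EG recv: greatest fixpoint, start Z0 = {m0, m1, m2, m3, m4, m6}, keep only states in Sat with some successor in Z. Z1 = {m1, m2, m3, m4, m6}; Z2 = {m1, m2, m3, m4}; fixed.
Sat(EG recv) = {m1, m2, m3, m4}
m2 ∈ Sat(EG recv) = {m1, m2, m3, m4}, so the formula holds at m2.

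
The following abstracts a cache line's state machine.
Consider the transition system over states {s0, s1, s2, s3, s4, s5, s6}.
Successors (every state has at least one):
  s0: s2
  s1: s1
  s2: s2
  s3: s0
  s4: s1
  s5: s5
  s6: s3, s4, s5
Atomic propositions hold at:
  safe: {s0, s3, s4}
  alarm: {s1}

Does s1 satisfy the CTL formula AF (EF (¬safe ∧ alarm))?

Yes

Sat(¬safe) = {s1, s2, s5, s6}
Sat(¬safe ∧ alarm) = {s1}
EF (¬safe ∧ alarm): least fixpoint, start Z0 = {s1}, add states with some successor in Z. Z1 = {s1, s4}; Z2 = {s1, s4, s6}; fixed.
Sat(EF (¬safe ∧ alarm)) = {s1, s4, s6}
AF (EF (¬safe ∧ alarm)): least fixpoint, start Z0 = {s1, s4, s6}, add states with every successor in Z. Already a fixed point.
Sat(AF (EF (¬safe ∧ alarm))) = {s1, s4, s6}
s1 ∈ Sat(AF (EF (¬safe ∧ alarm))) = {s1, s4, s6}, so the formula holds at s1.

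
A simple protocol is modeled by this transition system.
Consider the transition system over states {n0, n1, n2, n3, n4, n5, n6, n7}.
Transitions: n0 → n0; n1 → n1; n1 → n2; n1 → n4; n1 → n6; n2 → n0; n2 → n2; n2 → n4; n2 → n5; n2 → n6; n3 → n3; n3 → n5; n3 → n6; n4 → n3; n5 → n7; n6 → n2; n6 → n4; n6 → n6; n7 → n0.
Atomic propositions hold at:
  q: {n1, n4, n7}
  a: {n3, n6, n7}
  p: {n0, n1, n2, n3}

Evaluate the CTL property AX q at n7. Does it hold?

No

Sat(AX q) = {s : every successor in {n1, n4, n7}} = {n5}
n7 ∉ Sat(AX q) = {n5}, so the formula does not hold at n7.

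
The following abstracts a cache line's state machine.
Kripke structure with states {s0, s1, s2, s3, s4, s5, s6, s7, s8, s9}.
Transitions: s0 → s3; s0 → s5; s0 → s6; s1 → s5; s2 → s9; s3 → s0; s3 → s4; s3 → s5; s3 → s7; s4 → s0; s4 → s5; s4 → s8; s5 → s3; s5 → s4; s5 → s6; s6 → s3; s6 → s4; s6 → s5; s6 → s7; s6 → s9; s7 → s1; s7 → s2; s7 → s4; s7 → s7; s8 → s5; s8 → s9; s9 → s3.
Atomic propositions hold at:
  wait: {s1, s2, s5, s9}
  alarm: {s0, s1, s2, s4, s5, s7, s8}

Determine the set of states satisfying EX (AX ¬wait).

{s0, s1, s2, s3, s4, s6, s8}

Sat(¬wait) = {s0, s3, s4, s6, s7, s8}
Sat(AX ¬wait) = {s : every successor in {s0, s3, s4, s6, s7, s8}} = {s5, s9}
Sat(EX (AX ¬wait)) = {s : some successor in {s5, s9}} = {s0, s1, s2, s3, s4, s6, s8}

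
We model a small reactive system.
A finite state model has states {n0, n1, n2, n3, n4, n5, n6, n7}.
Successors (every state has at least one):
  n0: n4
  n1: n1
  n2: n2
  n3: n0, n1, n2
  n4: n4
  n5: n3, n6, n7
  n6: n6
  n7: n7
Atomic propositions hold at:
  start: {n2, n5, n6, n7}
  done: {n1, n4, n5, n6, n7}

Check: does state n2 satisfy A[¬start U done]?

Sat(¬start) = {n0, n1, n3, n4}
A[¬start U done]: least fixpoint, start Z0 = Sat(done) = {n1, n4, n5, n6, n7}, add states in Sat(¬start) with every successor in Z. Z1 = {n0, n1, n4, n5, n6, n7}; fixed.
Sat(A[¬start U done]) = {n0, n1, n4, n5, n6, n7}
n2 ∉ Sat(A[¬start U done]) = {n0, n1, n4, n5, n6, n7}, so the formula does not hold at n2.

No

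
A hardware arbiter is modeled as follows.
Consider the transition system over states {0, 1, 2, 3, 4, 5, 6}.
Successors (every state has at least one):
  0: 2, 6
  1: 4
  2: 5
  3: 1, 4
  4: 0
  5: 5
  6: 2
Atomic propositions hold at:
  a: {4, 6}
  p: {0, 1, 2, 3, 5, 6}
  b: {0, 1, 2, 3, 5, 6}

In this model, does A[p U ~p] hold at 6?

No

Sat(~p) = {4}
A[p U ~p]: least fixpoint, start Z0 = Sat(~p) = {4}, add states in Sat(p) with every successor in Z. Z1 = {1, 4}; Z2 = {1, 3, 4}; fixed.
Sat(A[p U ~p]) = {1, 3, 4}
6 ∉ Sat(A[p U ~p]) = {1, 3, 4}, so the formula does not hold at 6.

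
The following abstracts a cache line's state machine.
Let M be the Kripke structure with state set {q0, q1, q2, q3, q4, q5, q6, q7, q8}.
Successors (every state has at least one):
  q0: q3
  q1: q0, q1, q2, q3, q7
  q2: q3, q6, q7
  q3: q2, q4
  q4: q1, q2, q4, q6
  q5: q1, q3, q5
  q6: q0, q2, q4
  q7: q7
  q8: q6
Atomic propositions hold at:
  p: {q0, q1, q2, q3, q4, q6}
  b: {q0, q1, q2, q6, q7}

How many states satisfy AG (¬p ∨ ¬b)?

1

Sat(¬p) = {q5, q7, q8}
Sat(¬b) = {q3, q4, q5, q8}
Sat(¬p ∨ ¬b) = {q3, q4, q5, q7, q8}
AG (¬p ∨ ¬b): greatest fixpoint, start Z0 = {q3, q4, q5, q7, q8}, keep only states in Sat with every successor in Z. Z1 = {q7}; fixed.
Sat(AG (¬p ∨ ¬b)) = {q7}
|Sat(AG (¬p ∨ ¬b))| = |{q7}| = 1.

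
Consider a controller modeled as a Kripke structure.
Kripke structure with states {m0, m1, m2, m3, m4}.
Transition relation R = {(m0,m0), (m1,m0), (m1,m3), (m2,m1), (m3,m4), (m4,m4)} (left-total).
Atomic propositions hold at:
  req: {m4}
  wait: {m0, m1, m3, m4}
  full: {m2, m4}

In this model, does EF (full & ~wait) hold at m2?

Yes

Sat(~wait) = {m2}
Sat(full & ~wait) = {m2}
EF (full & ~wait): least fixpoint, start Z0 = {m2}, add states with some successor in Z. Already a fixed point.
Sat(EF (full & ~wait)) = {m2}
m2 ∈ Sat(EF (full & ~wait)) = {m2}, so the formula holds at m2.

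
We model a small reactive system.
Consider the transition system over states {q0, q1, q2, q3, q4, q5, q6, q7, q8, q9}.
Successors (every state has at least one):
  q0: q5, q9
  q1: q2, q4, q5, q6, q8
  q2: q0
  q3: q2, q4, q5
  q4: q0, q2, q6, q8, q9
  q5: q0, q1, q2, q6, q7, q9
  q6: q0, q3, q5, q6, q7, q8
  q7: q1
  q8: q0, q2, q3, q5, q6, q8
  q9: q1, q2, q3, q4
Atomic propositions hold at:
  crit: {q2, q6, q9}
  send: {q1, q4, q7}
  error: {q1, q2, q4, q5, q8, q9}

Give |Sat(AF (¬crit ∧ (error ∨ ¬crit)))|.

9

Sat(¬crit) = {q0, q1, q3, q4, q5, q7, q8}
Sat(error ∨ ¬crit) = {q0, q1, q2, q3, q4, q5, q7, q8, q9}
Sat(¬crit ∧ (error ∨ ¬crit)) = {q0, q1, q3, q4, q5, q7, q8}
AF (¬crit ∧ (error ∨ ¬crit)): least fixpoint, start Z0 = {q0, q1, q3, q4, q5, q7, q8}, add states with every successor in Z. Z1 = {q0, q1, q2, q3, q4, q5, q7, q8}; Z2 = {q0, q1, q2, q3, q4, q5, q7, q8, q9}; fixed.
Sat(AF (¬crit ∧ (error ∨ ¬crit))) = {q0, q1, q2, q3, q4, q5, q7, q8, q9}
|Sat(AF (¬crit ∧ (error ∨ ¬crit)))| = |{q0, q1, q2, q3, q4, q5, q7, q8, q9}| = 9.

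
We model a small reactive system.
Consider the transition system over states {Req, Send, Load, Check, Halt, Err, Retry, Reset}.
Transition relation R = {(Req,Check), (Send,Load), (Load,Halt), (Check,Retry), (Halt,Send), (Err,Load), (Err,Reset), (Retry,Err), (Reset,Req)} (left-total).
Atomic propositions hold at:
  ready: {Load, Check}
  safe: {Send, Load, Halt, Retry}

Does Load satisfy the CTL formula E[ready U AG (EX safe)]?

Sat(EX safe) = {s : some successor in {Send, Load, Halt, Retry}} = {Send, Load, Check, Halt, Err}
AG (EX safe): greatest fixpoint, start Z0 = {Send, Load, Check, Halt, Err}, keep only states in Sat with every successor in Z. Z1 = {Send, Load, Halt}; fixed.
Sat(AG (EX safe)) = {Send, Load, Halt}
E[ready U AG (EX safe)]: least fixpoint, start Z0 = Sat(AG (EX safe)) = {Send, Load, Halt}, add states in Sat(ready) with some successor in Z. Already a fixed point.
Sat(E[ready U AG (EX safe)]) = {Send, Load, Halt}
Load ∈ Sat(E[ready U AG (EX safe)]) = {Send, Load, Halt}, so the formula holds at Load.

Yes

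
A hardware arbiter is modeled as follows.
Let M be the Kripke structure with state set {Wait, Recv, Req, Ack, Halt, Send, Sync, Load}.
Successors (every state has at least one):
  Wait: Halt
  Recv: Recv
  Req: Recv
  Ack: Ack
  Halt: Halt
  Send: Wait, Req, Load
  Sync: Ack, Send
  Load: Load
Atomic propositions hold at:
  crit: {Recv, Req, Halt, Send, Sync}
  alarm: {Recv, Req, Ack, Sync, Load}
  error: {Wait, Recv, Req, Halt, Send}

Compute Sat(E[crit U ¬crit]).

Sat(¬crit) = {Wait, Ack, Load}
E[crit U ¬crit]: least fixpoint, start Z0 = Sat(¬crit) = {Wait, Ack, Load}, add states in Sat(crit) with some successor in Z. Z1 = {Wait, Ack, Send, Sync, Load}; fixed.
Sat(E[crit U ¬crit]) = {Wait, Ack, Send, Sync, Load}

{Wait, Ack, Send, Sync, Load}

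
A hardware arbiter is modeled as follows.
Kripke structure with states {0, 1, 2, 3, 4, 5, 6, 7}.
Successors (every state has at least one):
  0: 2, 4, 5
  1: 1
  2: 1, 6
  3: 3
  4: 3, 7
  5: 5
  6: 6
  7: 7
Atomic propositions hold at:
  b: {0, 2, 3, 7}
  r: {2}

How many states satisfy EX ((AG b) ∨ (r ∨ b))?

4

AG b: greatest fixpoint, start Z0 = {0, 2, 3, 7}, keep only states in Sat with every successor in Z. Z1 = {3, 7}; fixed.
Sat(AG b) = {3, 7}
Sat(r ∨ b) = {0, 2, 3, 7}
Sat((AG b) ∨ (r ∨ b)) = {0, 2, 3, 7}
Sat(EX ((AG b) ∨ (r ∨ b))) = {s : some successor in {0, 2, 3, 7}} = {0, 3, 4, 7}
|Sat(EX ((AG b) ∨ (r ∨ b)))| = |{0, 3, 4, 7}| = 4.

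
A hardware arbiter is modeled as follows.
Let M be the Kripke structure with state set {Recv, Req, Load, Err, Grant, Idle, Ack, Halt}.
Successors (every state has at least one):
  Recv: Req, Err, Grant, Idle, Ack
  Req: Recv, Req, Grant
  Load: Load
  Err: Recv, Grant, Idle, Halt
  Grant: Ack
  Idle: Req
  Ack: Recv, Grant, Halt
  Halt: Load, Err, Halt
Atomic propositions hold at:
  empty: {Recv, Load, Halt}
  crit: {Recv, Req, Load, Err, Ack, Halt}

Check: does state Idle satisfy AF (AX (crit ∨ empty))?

Sat(crit ∨ empty) = {Recv, Req, Load, Err, Ack, Halt}
Sat(AX (crit ∨ empty)) = {s : every successor in {Recv, Req, Load, Err, Ack, Halt}} = {Load, Grant, Idle, Halt}
AF (AX (crit ∨ empty)): least fixpoint, start Z0 = {Load, Grant, Idle, Halt}, add states with every successor in Z. Already a fixed point.
Sat(AF (AX (crit ∨ empty))) = {Load, Grant, Idle, Halt}
Idle ∈ Sat(AF (AX (crit ∨ empty))) = {Load, Grant, Idle, Halt}, so the formula holds at Idle.

Yes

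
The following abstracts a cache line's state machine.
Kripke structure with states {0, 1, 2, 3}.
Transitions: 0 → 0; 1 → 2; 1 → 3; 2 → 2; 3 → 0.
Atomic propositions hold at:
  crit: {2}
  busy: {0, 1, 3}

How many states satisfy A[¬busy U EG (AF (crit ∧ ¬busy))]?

Sat(¬busy) = {2}
Sat(crit ∧ ¬busy) = {2}
AF (crit ∧ ¬busy): least fixpoint, start Z0 = {2}, add states with every successor in Z. Already a fixed point.
Sat(AF (crit ∧ ¬busy)) = {2}
EG (AF (crit ∧ ¬busy)): greatest fixpoint, start Z0 = {2}, keep only states in Sat with some successor in Z. Already a fixed point.
Sat(EG (AF (crit ∧ ¬busy))) = {2}
A[¬busy U EG (AF (crit ∧ ¬busy))]: least fixpoint, start Z0 = Sat(EG (AF (crit ∧ ¬busy))) = {2}, add states in Sat(¬busy) with every successor in Z. Already a fixed point.
Sat(A[¬busy U EG (AF (crit ∧ ¬busy))]) = {2}
|Sat(A[¬busy U EG (AF (crit ∧ ¬busy))])| = |{2}| = 1.

1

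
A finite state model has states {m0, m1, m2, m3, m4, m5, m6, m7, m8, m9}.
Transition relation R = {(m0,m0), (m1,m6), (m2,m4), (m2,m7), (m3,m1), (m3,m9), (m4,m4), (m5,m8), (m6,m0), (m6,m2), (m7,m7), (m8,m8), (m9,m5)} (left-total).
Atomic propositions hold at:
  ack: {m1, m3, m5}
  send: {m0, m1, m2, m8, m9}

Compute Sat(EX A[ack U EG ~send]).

{m2, m4, m7}

Sat(~send) = {m3, m4, m5, m6, m7}
EG ~send: greatest fixpoint, start Z0 = {m3, m4, m5, m6, m7}, keep only states in Sat with some successor in Z. Z1 = {m4, m7}; fixed.
Sat(EG ~send) = {m4, m7}
A[ack U EG ~send]: least fixpoint, start Z0 = Sat(EG ~send) = {m4, m7}, add states in Sat(ack) with every successor in Z. Already a fixed point.
Sat(A[ack U EG ~send]) = {m4, m7}
Sat(EX A[ack U EG ~send]) = {s : some successor in {m4, m7}} = {m2, m4, m7}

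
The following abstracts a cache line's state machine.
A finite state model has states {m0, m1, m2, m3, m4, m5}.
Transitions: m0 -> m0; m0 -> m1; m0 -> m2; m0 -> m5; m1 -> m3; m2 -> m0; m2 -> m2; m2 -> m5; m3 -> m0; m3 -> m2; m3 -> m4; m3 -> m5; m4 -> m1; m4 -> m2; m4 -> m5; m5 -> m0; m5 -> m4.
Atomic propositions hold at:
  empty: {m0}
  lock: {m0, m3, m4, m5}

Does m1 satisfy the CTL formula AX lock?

Yes

Sat(AX lock) = {s : every successor in {m0, m3, m4, m5}} = {m1, m5}
m1 ∈ Sat(AX lock) = {m1, m5}, so the formula holds at m1.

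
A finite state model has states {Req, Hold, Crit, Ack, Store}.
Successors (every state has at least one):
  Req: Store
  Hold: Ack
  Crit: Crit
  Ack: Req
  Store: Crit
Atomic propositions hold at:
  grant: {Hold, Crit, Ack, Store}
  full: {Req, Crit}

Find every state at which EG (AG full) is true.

AG full: greatest fixpoint, start Z0 = {Req, Crit}, keep only states in Sat with every successor in Z. Z1 = {Crit}; fixed.
Sat(AG full) = {Crit}
EG (AG full): greatest fixpoint, start Z0 = {Crit}, keep only states in Sat with some successor in Z. Already a fixed point.
Sat(EG (AG full)) = {Crit}

{Crit}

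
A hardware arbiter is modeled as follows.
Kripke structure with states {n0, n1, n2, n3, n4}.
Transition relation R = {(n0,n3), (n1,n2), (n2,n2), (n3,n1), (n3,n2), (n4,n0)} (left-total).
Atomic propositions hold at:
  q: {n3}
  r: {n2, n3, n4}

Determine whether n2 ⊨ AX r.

Yes

Sat(AX r) = {s : every successor in {n2, n3, n4}} = {n0, n1, n2}
n2 ∈ Sat(AX r) = {n0, n1, n2}, so the formula holds at n2.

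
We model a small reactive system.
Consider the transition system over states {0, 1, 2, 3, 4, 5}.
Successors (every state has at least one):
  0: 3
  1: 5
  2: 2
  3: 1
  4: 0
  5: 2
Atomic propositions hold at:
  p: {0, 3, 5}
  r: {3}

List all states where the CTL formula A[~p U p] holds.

{0, 1, 3, 4, 5}

Sat(~p) = {1, 2, 4}
A[~p U p]: least fixpoint, start Z0 = Sat(p) = {0, 3, 5}, add states in Sat(~p) with every successor in Z. Z1 = {0, 1, 3, 4, 5}; fixed.
Sat(A[~p U p]) = {0, 1, 3, 4, 5}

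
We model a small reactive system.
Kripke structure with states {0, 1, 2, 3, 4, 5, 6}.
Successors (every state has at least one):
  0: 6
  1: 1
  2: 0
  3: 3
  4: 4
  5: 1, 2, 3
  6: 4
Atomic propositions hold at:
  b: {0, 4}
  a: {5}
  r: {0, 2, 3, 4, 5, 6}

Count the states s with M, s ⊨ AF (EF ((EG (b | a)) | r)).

6

Sat(b | a) = {0, 4, 5}
EG (b | a): greatest fixpoint, start Z0 = {0, 4, 5}, keep only states in Sat with some successor in Z. Z1 = {4}; fixed.
Sat(EG (b | a)) = {4}
Sat((EG (b | a)) | r) = {0, 2, 3, 4, 5, 6}
EF ((EG (b | a)) | r): least fixpoint, start Z0 = {0, 2, 3, 4, 5, 6}, add states with some successor in Z. Already a fixed point.
Sat(EF ((EG (b | a)) | r)) = {0, 2, 3, 4, 5, 6}
AF (EF ((EG (b | a)) | r)): least fixpoint, start Z0 = {0, 2, 3, 4, 5, 6}, add states with every successor in Z. Already a fixed point.
Sat(AF (EF ((EG (b | a)) | r))) = {0, 2, 3, 4, 5, 6}
|Sat(AF (EF ((EG (b | a)) | r)))| = |{0, 2, 3, 4, 5, 6}| = 6.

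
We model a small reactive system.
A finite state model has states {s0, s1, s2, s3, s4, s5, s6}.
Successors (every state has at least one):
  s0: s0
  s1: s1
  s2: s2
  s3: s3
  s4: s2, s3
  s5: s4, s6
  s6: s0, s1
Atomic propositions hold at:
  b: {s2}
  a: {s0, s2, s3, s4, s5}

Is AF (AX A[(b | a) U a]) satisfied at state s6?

Sat(b | a) = {s0, s2, s3, s4, s5}
A[(b | a) U a]: least fixpoint, start Z0 = Sat(a) = {s0, s2, s3, s4, s5}, add states in Sat(b | a) with every successor in Z. Already a fixed point.
Sat(A[(b | a) U a]) = {s0, s2, s3, s4, s5}
Sat(AX A[(b | a) U a]) = {s : every successor in {s0, s2, s3, s4, s5}} = {s0, s2, s3, s4}
AF (AX A[(b | a) U a]): least fixpoint, start Z0 = {s0, s2, s3, s4}, add states with every successor in Z. Already a fixed point.
Sat(AF (AX A[(b | a) U a])) = {s0, s2, s3, s4}
s6 ∉ Sat(AF (AX A[(b | a) U a])) = {s0, s2, s3, s4}, so the formula does not hold at s6.

No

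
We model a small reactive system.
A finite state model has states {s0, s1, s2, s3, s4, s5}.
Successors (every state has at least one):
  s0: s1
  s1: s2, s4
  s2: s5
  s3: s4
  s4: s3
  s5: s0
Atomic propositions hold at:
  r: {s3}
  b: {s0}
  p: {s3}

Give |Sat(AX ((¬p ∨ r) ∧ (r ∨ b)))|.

2

Sat(¬p) = {s0, s1, s2, s4, s5}
Sat(¬p ∨ r) = {s0, s1, s2, s3, s4, s5}
Sat(r ∨ b) = {s0, s3}
Sat((¬p ∨ r) ∧ (r ∨ b)) = {s0, s3}
Sat(AX ((¬p ∨ r) ∧ (r ∨ b))) = {s : every successor in {s0, s3}} = {s4, s5}
|Sat(AX ((¬p ∨ r) ∧ (r ∨ b)))| = |{s4, s5}| = 2.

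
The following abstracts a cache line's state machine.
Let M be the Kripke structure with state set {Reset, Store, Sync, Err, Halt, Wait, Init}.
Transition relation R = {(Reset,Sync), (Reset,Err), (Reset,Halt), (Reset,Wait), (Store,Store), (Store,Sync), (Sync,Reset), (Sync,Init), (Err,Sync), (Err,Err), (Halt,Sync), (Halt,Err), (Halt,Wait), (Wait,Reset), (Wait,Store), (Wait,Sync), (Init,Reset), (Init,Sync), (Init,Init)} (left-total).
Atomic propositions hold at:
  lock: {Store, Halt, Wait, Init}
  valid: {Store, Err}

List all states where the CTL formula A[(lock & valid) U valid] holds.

{Store, Err}

Sat(lock & valid) = {Store}
A[(lock & valid) U valid]: least fixpoint, start Z0 = Sat(valid) = {Store, Err}, add states in Sat(lock & valid) with every successor in Z. Already a fixed point.
Sat(A[(lock & valid) U valid]) = {Store, Err}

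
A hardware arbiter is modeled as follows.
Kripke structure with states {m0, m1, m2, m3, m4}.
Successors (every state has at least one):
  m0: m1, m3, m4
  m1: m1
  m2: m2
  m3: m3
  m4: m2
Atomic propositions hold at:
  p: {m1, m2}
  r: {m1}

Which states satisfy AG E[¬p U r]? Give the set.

Sat(¬p) = {m0, m3, m4}
E[¬p U r]: least fixpoint, start Z0 = Sat(r) = {m1}, add states in Sat(¬p) with some successor in Z. Z1 = {m0, m1}; fixed.
Sat(E[¬p U r]) = {m0, m1}
AG E[¬p U r]: greatest fixpoint, start Z0 = {m0, m1}, keep only states in Sat with every successor in Z. Z1 = {m1}; fixed.
Sat(AG E[¬p U r]) = {m1}

{m1}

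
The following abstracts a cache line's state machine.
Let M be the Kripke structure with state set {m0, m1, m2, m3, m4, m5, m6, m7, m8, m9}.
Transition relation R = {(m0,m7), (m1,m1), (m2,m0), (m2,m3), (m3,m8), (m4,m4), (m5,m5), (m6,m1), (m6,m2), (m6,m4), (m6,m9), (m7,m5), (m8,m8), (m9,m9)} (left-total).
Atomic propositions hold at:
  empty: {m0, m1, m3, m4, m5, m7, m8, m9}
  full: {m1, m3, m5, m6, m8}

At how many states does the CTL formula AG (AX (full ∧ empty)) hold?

Sat(full ∧ empty) = {m1, m3, m5, m8}
Sat(AX (full ∧ empty)) = {s : every successor in {m1, m3, m5, m8}} = {m1, m3, m5, m7, m8}
AG (AX (full ∧ empty)): greatest fixpoint, start Z0 = {m1, m3, m5, m7, m8}, keep only states in Sat with every successor in Z. Already a fixed point.
Sat(AG (AX (full ∧ empty))) = {m1, m3, m5, m7, m8}
|Sat(AG (AX (full ∧ empty)))| = |{m1, m3, m5, m7, m8}| = 5.

5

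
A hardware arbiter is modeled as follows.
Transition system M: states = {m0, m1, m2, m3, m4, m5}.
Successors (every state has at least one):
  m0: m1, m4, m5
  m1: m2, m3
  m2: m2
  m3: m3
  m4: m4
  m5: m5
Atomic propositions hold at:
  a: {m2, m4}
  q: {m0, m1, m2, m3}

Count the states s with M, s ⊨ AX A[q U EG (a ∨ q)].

Sat(a ∨ q) = {m0, m1, m2, m3, m4}
EG (a ∨ q): greatest fixpoint, start Z0 = {m0, m1, m2, m3, m4}, keep only states in Sat with some successor in Z. Already a fixed point.
Sat(EG (a ∨ q)) = {m0, m1, m2, m3, m4}
A[q U EG (a ∨ q)]: least fixpoint, start Z0 = Sat(EG (a ∨ q)) = {m0, m1, m2, m3, m4}, add states in Sat(q) with every successor in Z. Already a fixed point.
Sat(A[q U EG (a ∨ q)]) = {m0, m1, m2, m3, m4}
Sat(AX A[q U EG (a ∨ q)]) = {s : every successor in {m0, m1, m2, m3, m4}} = {m1, m2, m3, m4}
|Sat(AX A[q U EG (a ∨ q)])| = |{m1, m2, m3, m4}| = 4.

4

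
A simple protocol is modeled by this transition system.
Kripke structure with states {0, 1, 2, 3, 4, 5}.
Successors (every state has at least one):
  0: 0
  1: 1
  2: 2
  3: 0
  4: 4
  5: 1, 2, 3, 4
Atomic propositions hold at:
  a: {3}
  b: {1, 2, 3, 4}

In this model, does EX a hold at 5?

Yes

Sat(EX a) = {s : some successor in {3}} = {5}
5 ∈ Sat(EX a) = {5}, so the formula holds at 5.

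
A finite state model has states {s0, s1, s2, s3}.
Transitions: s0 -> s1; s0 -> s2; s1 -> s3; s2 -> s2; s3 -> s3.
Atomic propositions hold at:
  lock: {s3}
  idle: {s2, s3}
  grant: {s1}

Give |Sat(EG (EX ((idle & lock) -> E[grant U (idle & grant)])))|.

Sat(idle & lock) = {s3}
Sat(idle & grant) = ∅
E[grant U (idle & grant)]: least fixpoint, start Z0 = Sat((idle & grant)) = ∅, add states in Sat(grant) with some successor in Z. Already a fixed point.
Sat(E[grant U (idle & grant)]) = ∅
Sat((idle & lock) -> E[grant U (idle & grant)]) = {s0, s1, s2}
Sat(EX ((idle & lock) -> E[grant U (idle & grant)])) = {s : some successor in {s0, s1, s2}} = {s0, s2}
EG (EX ((idle & lock) -> E[grant U (idle & grant)])): greatest fixpoint, start Z0 = {s0, s2}, keep only states in Sat with some successor in Z. Already a fixed point.
Sat(EG (EX ((idle & lock) -> E[grant U (idle & grant)]))) = {s0, s2}
|Sat(EG (EX ((idle & lock) -> E[grant U (idle & grant)])))| = |{s0, s2}| = 2.

2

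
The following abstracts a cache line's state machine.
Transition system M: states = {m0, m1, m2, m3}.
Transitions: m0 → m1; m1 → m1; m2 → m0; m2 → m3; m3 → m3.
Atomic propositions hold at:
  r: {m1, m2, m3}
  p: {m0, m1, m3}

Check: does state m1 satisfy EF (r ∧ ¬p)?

Sat(¬p) = {m2}
Sat(r ∧ ¬p) = {m2}
EF (r ∧ ¬p): least fixpoint, start Z0 = {m2}, add states with some successor in Z. Already a fixed point.
Sat(EF (r ∧ ¬p)) = {m2}
m1 ∉ Sat(EF (r ∧ ¬p)) = {m2}, so the formula does not hold at m1.

No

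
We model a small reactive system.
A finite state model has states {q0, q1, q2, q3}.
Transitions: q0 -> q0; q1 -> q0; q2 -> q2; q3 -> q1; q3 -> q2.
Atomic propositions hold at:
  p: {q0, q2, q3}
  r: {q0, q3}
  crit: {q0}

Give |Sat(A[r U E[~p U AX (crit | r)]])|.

2

Sat(~p) = {q1}
Sat(crit | r) = {q0, q3}
Sat(AX (crit | r)) = {s : every successor in {q0, q3}} = {q0, q1}
E[~p U AX (crit | r)]: least fixpoint, start Z0 = Sat(AX (crit | r)) = {q0, q1}, add states in Sat(~p) with some successor in Z. Already a fixed point.
Sat(E[~p U AX (crit | r)]) = {q0, q1}
A[r U E[~p U AX (crit | r)]]: least fixpoint, start Z0 = Sat(E[~p U AX (crit | r)]) = {q0, q1}, add states in Sat(r) with every successor in Z. Already a fixed point.
Sat(A[r U E[~p U AX (crit | r)]]) = {q0, q1}
|Sat(A[r U E[~p U AX (crit | r)]])| = |{q0, q1}| = 2.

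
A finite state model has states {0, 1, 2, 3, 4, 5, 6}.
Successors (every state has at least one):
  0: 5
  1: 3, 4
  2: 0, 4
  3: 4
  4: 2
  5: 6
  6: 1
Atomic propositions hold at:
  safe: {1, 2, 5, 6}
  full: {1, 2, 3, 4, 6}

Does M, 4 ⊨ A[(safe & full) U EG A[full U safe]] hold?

Sat(safe & full) = {1, 2, 6}
A[full U safe]: least fixpoint, start Z0 = Sat(safe) = {1, 2, 5, 6}, add states in Sat(full) with every successor in Z. Z1 = {1, 2, 4, 5, 6}; Z2 = {1, 2, 3, 4, 5, 6}; fixed.
Sat(A[full U safe]) = {1, 2, 3, 4, 5, 6}
EG A[full U safe]: greatest fixpoint, start Z0 = {1, 2, 3, 4, 5, 6}, keep only states in Sat with some successor in Z. Already a fixed point.
Sat(EG A[full U safe]) = {1, 2, 3, 4, 5, 6}
A[(safe & full) U EG A[full U safe]]: least fixpoint, start Z0 = Sat(EG A[full U safe]) = {1, 2, 3, 4, 5, 6}, add states in Sat(safe & full) with every successor in Z. Already a fixed point.
Sat(A[(safe & full) U EG A[full U safe]]) = {1, 2, 3, 4, 5, 6}
4 ∈ Sat(A[(safe & full) U EG A[full U safe]]) = {1, 2, 3, 4, 5, 6}, so the formula holds at 4.

Yes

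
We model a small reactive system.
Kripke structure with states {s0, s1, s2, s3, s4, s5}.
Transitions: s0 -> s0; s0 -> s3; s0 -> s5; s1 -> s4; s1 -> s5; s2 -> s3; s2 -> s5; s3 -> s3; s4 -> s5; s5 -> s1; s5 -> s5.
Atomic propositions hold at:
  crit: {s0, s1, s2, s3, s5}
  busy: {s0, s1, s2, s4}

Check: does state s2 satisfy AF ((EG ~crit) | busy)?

Yes

Sat(~crit) = {s4}
EG ~crit: greatest fixpoint, start Z0 = {s4}, keep only states in Sat with some successor in Z. Z1 = ∅; fixed.
Sat(EG ~crit) = ∅
Sat((EG ~crit) | busy) = {s0, s1, s2, s4}
AF ((EG ~crit) | busy): least fixpoint, start Z0 = {s0, s1, s2, s4}, add states with every successor in Z. Already a fixed point.
Sat(AF ((EG ~crit) | busy)) = {s0, s1, s2, s4}
s2 ∈ Sat(AF ((EG ~crit) | busy)) = {s0, s1, s2, s4}, so the formula holds at s2.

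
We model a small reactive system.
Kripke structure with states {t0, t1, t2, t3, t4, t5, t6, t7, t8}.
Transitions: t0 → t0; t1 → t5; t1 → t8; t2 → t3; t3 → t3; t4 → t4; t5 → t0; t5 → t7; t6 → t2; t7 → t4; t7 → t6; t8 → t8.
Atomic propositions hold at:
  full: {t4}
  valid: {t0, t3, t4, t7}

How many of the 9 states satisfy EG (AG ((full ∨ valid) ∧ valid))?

Sat(full ∨ valid) = {t0, t3, t4, t7}
Sat((full ∨ valid) ∧ valid) = {t0, t3, t4, t7}
AG ((full ∨ valid) ∧ valid): greatest fixpoint, start Z0 = {t0, t3, t4, t7}, keep only states in Sat with every successor in Z. Z1 = {t0, t3, t4}; fixed.
Sat(AG ((full ∨ valid) ∧ valid)) = {t0, t3, t4}
EG (AG ((full ∨ valid) ∧ valid)): greatest fixpoint, start Z0 = {t0, t3, t4}, keep only states in Sat with some successor in Z. Already a fixed point.
Sat(EG (AG ((full ∨ valid) ∧ valid))) = {t0, t3, t4}
|Sat(EG (AG ((full ∨ valid) ∧ valid)))| = |{t0, t3, t4}| = 3.

3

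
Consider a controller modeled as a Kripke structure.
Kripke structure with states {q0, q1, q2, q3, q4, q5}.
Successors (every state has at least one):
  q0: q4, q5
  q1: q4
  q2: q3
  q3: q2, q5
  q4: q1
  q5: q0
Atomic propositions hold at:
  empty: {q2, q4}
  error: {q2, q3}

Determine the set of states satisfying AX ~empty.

{q2, q4, q5}

Sat(~empty) = {q0, q1, q3, q5}
Sat(AX ~empty) = {s : every successor in {q0, q1, q3, q5}} = {q2, q4, q5}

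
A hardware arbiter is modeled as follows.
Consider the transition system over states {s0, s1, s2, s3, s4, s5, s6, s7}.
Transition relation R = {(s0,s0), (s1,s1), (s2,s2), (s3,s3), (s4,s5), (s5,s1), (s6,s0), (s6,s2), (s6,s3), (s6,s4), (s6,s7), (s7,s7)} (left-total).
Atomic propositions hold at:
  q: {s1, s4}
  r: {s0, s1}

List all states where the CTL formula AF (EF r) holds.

{s0, s1, s4, s5, s6}

EF r: least fixpoint, start Z0 = {s0, s1}, add states with some successor in Z. Z1 = {s0, s1, s5, s6}; Z2 = {s0, s1, s4, s5, s6}; fixed.
Sat(EF r) = {s0, s1, s4, s5, s6}
AF (EF r): least fixpoint, start Z0 = {s0, s1, s4, s5, s6}, add states with every successor in Z. Already a fixed point.
Sat(AF (EF r)) = {s0, s1, s4, s5, s6}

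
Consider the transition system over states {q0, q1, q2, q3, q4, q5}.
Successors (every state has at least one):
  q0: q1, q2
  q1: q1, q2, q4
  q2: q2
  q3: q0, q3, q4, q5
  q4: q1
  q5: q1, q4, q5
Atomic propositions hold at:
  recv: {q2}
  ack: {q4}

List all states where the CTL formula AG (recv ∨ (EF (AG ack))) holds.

AG ack: greatest fixpoint, start Z0 = {q4}, keep only states in Sat with every successor in Z. Z1 = ∅; fixed.
Sat(AG ack) = ∅
EF (AG ack): least fixpoint, start Z0 = ∅, add states with some successor in Z. Already a fixed point.
Sat(EF (AG ack)) = ∅
Sat(recv ∨ (EF (AG ack))) = {q2}
AG (recv ∨ (EF (AG ack))): greatest fixpoint, start Z0 = {q2}, keep only states in Sat with every successor in Z. Already a fixed point.
Sat(AG (recv ∨ (EF (AG ack)))) = {q2}

{q2}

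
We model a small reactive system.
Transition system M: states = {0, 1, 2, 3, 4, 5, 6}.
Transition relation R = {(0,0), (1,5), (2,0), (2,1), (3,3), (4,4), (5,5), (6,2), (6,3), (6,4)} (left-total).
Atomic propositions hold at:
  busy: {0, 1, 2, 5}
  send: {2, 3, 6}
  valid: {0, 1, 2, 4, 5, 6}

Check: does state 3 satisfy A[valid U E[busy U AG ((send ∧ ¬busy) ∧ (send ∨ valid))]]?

Sat(¬busy) = {3, 4, 6}
Sat(send ∧ ¬busy) = {3, 6}
Sat(send ∨ valid) = {0, 1, 2, 3, 4, 5, 6}
Sat((send ∧ ¬busy) ∧ (send ∨ valid)) = {3, 6}
AG ((send ∧ ¬busy) ∧ (send ∨ valid)): greatest fixpoint, start Z0 = {3, 6}, keep only states in Sat with every successor in Z. Z1 = {3}; fixed.
Sat(AG ((send ∧ ¬busy) ∧ (send ∨ valid))) = {3}
E[busy U AG ((send ∧ ¬busy) ∧ (send ∨ valid))]: least fixpoint, start Z0 = Sat(AG ((send ∧ ¬busy) ∧ (send ∨ valid))) = {3}, add states in Sat(busy) with some successor in Z. Already a fixed point.
Sat(E[busy U AG ((send ∧ ¬busy) ∧ (send ∨ valid))]) = {3}
A[valid U E[busy U AG ((send ∧ ¬busy) ∧ (send ∨ valid))]]: least fixpoint, start Z0 = Sat(E[busy U AG ((send ∧ ¬busy) ∧ (send ∨ valid))]) = {3}, add states in Sat(valid) with every successor in Z. Already a fixed point.
Sat(A[valid U E[busy U AG ((send ∧ ¬busy) ∧ (send ∨ valid))]]) = {3}
3 ∈ Sat(A[valid U E[busy U AG ((send ∧ ¬busy) ∧ (send ∨ valid))]]) = {3}, so the formula holds at 3.

Yes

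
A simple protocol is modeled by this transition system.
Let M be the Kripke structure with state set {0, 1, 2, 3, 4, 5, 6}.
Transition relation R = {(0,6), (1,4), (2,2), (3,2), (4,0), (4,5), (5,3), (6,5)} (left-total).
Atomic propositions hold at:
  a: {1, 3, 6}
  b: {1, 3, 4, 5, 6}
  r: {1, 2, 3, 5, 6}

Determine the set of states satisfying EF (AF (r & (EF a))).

{0, 1, 3, 4, 5, 6}

EF a: least fixpoint, start Z0 = {1, 3, 6}, add states with some successor in Z. Z1 = {0, 1, 3, 5, 6}; Z2 = {0, 1, 3, 4, 5, 6}; fixed.
Sat(EF a) = {0, 1, 3, 4, 5, 6}
Sat(r & (EF a)) = {1, 3, 5, 6}
AF (r & (EF a)): least fixpoint, start Z0 = {1, 3, 5, 6}, add states with every successor in Z. Z1 = {0, 1, 3, 5, 6}; Z2 = {0, 1, 3, 4, 5, 6}; fixed.
Sat(AF (r & (EF a))) = {0, 1, 3, 4, 5, 6}
EF (AF (r & (EF a))): least fixpoint, start Z0 = {0, 1, 3, 4, 5, 6}, add states with some successor in Z. Already a fixed point.
Sat(EF (AF (r & (EF a)))) = {0, 1, 3, 4, 5, 6}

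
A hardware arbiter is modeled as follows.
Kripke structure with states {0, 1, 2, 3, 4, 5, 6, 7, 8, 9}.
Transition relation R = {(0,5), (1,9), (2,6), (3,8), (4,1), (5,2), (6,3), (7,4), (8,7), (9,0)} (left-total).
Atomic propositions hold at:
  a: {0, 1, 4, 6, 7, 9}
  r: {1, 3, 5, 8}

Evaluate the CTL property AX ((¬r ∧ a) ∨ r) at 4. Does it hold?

Sat(¬r) = {0, 2, 4, 6, 7, 9}
Sat(¬r ∧ a) = {0, 4, 6, 7, 9}
Sat((¬r ∧ a) ∨ r) = {0, 1, 3, 4, 5, 6, 7, 8, 9}
Sat(AX ((¬r ∧ a) ∨ r)) = {s : every successor in {0, 1, 3, 4, 5, 6, 7, 8, 9}} = {0, 1, 2, 3, 4, 6, 7, 8, 9}
4 ∈ Sat(AX ((¬r ∧ a) ∨ r)) = {0, 1, 2, 3, 4, 6, 7, 8, 9}, so the formula holds at 4.

Yes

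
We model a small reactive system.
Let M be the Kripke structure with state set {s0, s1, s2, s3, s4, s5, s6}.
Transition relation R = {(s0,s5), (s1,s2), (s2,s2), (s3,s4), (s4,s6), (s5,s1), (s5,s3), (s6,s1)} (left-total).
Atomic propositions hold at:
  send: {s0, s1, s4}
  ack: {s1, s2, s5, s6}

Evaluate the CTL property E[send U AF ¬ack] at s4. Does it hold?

Yes

Sat(¬ack) = {s0, s3, s4}
AF ¬ack: least fixpoint, start Z0 = {s0, s3, s4}, add states with every successor in Z. Already a fixed point.
Sat(AF ¬ack) = {s0, s3, s4}
E[send U AF ¬ack]: least fixpoint, start Z0 = Sat(AF ¬ack) = {s0, s3, s4}, add states in Sat(send) with some successor in Z. Already a fixed point.
Sat(E[send U AF ¬ack]) = {s0, s3, s4}
s4 ∈ Sat(E[send U AF ¬ack]) = {s0, s3, s4}, so the formula holds at s4.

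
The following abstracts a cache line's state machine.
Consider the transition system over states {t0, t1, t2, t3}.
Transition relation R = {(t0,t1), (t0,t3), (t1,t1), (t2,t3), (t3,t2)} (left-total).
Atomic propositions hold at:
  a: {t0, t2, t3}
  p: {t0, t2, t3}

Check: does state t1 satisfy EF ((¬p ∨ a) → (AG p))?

Sat(¬p) = {t1}
Sat(¬p ∨ a) = {t0, t1, t2, t3}
AG p: greatest fixpoint, start Z0 = {t0, t2, t3}, keep only states in Sat with every successor in Z. Z1 = {t2, t3}; fixed.
Sat(AG p) = {t2, t3}
Sat((¬p ∨ a) → (AG p)) = {t2, t3}
EF ((¬p ∨ a) → (AG p)): least fixpoint, start Z0 = {t2, t3}, add states with some successor in Z. Z1 = {t0, t2, t3}; fixed.
Sat(EF ((¬p ∨ a) → (AG p))) = {t0, t2, t3}
t1 ∉ Sat(EF ((¬p ∨ a) → (AG p))) = {t0, t2, t3}, so the formula does not hold at t1.

No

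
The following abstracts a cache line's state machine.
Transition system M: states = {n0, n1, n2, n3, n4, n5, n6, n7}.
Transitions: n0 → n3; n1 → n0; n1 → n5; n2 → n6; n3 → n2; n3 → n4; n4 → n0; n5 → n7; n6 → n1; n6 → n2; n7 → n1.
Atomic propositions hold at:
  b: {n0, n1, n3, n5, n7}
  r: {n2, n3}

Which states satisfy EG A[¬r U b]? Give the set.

{n0, n1, n3, n4, n5, n7}

Sat(¬r) = {n0, n1, n4, n5, n6, n7}
A[¬r U b]: least fixpoint, start Z0 = Sat(b) = {n0, n1, n3, n5, n7}, add states in Sat(¬r) with every successor in Z. Z1 = {n0, n1, n3, n4, n5, n7}; fixed.
Sat(A[¬r U b]) = {n0, n1, n3, n4, n5, n7}
EG A[¬r U b]: greatest fixpoint, start Z0 = {n0, n1, n3, n4, n5, n7}, keep only states in Sat with some successor in Z. Already a fixed point.
Sat(EG A[¬r U b]) = {n0, n1, n3, n4, n5, n7}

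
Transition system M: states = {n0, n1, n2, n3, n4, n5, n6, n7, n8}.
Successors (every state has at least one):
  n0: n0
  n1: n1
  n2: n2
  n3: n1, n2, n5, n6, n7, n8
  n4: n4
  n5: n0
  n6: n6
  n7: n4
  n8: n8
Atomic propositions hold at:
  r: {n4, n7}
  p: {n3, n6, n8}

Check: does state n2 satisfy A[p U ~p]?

Sat(~p) = {n0, n1, n2, n4, n5, n7}
A[p U ~p]: least fixpoint, start Z0 = Sat(~p) = {n0, n1, n2, n4, n5, n7}, add states in Sat(p) with every successor in Z. Already a fixed point.
Sat(A[p U ~p]) = {n0, n1, n2, n4, n5, n7}
n2 ∈ Sat(A[p U ~p]) = {n0, n1, n2, n4, n5, n7}, so the formula holds at n2.

Yes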